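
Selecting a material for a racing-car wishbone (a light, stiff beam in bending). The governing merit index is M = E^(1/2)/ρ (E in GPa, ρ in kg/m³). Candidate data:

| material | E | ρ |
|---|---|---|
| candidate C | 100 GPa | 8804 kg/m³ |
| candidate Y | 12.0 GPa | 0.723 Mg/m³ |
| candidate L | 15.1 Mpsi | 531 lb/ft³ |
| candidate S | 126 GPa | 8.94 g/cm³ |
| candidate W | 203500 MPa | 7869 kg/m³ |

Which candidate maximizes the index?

Putting every candidate on a common basis:
  candidate C: E = 100.0 GPa, ρ = 8804 kg/m³
  candidate Y: E = 12.00 GPa, ρ = 723.0 kg/m³
  candidate L: E = 104.1 GPa, ρ = 8506 kg/m³
  candidate S: E = 126.0 GPa, ρ = 8940 kg/m³
  candidate W: E = 203.5 GPa, ρ = 7869 kg/m³
  candidate Y: M = 4.79×10⁻³
  candidate W: M = 1.81×10⁻³
  candidate S: M = 1.26×10⁻³
  candidate L: M = 1.20×10⁻³
  candidate C: M = 1.14×10⁻³
The maximum is for candidate Y.

candidate Y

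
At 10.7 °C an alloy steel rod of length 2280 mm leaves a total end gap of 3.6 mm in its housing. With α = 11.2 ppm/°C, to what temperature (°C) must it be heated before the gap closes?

α·L₀·ΔT = 3.6 mm ⇒ ΔT = 3.6 / (11.2×10⁻⁶ × 2280.0) = 141.0 K.
T = 10.7 + 141.0 = 151.7 °C.

152 °C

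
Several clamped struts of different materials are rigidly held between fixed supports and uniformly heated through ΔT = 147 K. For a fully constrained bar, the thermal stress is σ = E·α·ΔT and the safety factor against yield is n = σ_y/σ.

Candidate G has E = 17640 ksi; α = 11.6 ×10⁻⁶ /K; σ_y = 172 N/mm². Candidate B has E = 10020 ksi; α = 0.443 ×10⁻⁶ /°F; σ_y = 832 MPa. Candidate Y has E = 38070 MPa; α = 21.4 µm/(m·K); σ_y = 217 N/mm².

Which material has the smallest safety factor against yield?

Per material, after unit conversion:
  candidate G: E = 121.6, α = 11.6, σ_y = 172.0 → σ = 207 MPa, n = 0.829
  candidate B: E = 69.09, α = 0.797, σ_y = 832.0 → σ = 8.10 MPa, n = 103
  candidate Y: E = 38.07, α = 21.4, σ_y = 217.0 → σ = 120 MPa, n = 1.81
Smallest n: candidate G with n = 0.829.

candidate G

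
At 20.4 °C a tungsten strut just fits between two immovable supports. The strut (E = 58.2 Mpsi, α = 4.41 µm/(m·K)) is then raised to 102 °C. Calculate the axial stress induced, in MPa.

E = 58.2 Mpsi = 401.3 GPa.
ΔT = 81.60 K. Constrained thermal stress σ = E·α·ΔT = 401.3×10³ MPa × 4.41×10⁻⁶ × 81.60 = 144 MPa (compressive).

144 MPa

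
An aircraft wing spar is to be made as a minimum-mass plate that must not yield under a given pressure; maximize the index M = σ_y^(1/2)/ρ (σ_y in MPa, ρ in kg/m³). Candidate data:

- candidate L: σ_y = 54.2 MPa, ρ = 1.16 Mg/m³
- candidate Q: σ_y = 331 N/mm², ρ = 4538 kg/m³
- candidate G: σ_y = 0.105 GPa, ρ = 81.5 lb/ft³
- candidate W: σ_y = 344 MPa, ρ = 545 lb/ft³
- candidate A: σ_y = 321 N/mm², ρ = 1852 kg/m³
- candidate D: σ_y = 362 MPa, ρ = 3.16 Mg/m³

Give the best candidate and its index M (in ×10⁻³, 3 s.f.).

candidate A, M = 9.67×10⁻³

Putting every candidate on a common basis:
  candidate L: σ_y = 54.20 MPa, ρ = 1160 kg/m³
  candidate Q: σ_y = 331.0 MPa, ρ = 4538 kg/m³
  candidate G: σ_y = 105.0 MPa, ρ = 1306 kg/m³
  candidate W: σ_y = 344.0 MPa, ρ = 8730 kg/m³
  candidate A: σ_y = 321.0 MPa, ρ = 1852 kg/m³
  candidate D: σ_y = 362.0 MPa, ρ = 3160 kg/m³
  candidate A: M = 9.67×10⁻³
  candidate G: M = 7.85×10⁻³
  candidate L: M = 6.35×10⁻³
  candidate D: M = 6.02×10⁻³
  candidate Q: M = 4.01×10⁻³
  candidate W: M = 2.12×10⁻³
The maximum is for candidate A.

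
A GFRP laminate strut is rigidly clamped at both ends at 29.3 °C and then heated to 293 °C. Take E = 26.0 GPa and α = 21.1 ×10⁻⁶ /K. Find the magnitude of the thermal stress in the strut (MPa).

145 MPa

ΔT = 263.7 K. Constrained thermal stress σ = E·α·ΔT = 26.00×10³ MPa × 21.1×10⁻⁶ × 263.7 = 145 MPa (compressive).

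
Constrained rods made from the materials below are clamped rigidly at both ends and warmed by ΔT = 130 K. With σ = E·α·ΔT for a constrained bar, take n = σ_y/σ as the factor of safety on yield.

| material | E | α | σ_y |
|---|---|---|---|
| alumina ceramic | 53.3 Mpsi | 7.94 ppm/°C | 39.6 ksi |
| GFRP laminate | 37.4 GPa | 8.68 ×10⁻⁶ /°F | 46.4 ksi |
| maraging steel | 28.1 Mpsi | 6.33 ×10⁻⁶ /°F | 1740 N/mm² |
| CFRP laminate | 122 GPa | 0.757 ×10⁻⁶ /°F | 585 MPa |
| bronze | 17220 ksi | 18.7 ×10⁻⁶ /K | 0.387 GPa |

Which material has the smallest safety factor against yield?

In consistent units (E in GPa, α in ×10⁻⁶/K, σ_y in MPa):
  alumina ceramic: E = 367.5, α = 7.94, σ_y = 273.0 → σ = 379 MPa, n = 0.720
  GFRP laminate: E = 37.40, α = 15.6, σ_y = 319.9 → σ = 76.0 MPa, n = 4.21
  maraging steel: E = 193.7, α = 11.4, σ_y = 1740 → σ = 287 MPa, n = 6.06
  CFRP laminate: E = 122.0, α = 1.36, σ_y = 585.0 → σ = 21.6 MPa, n = 27.1
  bronze: E = 118.7, α = 18.7, σ_y = 387.0 → σ = 289 MPa, n = 1.34
The minimum is alumina ceramic at n = 0.720.

alumina ceramic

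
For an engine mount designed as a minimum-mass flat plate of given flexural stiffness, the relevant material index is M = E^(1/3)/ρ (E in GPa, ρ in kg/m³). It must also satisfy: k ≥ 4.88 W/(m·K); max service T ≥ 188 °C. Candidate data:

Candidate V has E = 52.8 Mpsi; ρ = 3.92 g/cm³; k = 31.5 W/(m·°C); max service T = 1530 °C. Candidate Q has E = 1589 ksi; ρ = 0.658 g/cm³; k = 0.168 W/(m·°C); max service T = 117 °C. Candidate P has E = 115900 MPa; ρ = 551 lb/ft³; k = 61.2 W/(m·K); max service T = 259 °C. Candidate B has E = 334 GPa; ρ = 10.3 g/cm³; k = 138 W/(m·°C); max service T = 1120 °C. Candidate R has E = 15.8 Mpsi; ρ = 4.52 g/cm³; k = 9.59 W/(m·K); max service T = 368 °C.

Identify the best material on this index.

candidate V

Screen on constraints: k ≥ 4.88 W/(m·K); max service T ≥ 188 °C. Survivors: candidate V, candidate P, candidate B, candidate R.
Putting every candidate on a common basis:
  candidate V: E = 364.0 GPa, ρ = 3920 kg/m³
  candidate P: E = 115.9 GPa, ρ = 8826 kg/m³
  candidate B: E = 334.0 GPa, ρ = 10300 kg/m³
  candidate R: E = 108.9 GPa, ρ = 4520 kg/m³
  candidate V: M = 1.82×10⁻³
  candidate R: M = 1.06×10⁻³
  candidate B: M = 0.674×10⁻³
  candidate P: M = 0.552×10⁻³
The maximum is for candidate V.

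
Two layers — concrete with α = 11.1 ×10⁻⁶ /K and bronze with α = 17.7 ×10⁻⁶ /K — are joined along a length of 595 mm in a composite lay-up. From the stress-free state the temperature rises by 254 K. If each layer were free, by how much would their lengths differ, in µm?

997 µm

Δα = |11.1 − 17.7|×10⁻⁶/K = 6.60×10⁻⁶/K.
ΔL_mismatch = Δα·L·ΔT = 6.60×10⁻⁶ × 595.0 mm × 254.0 K = 997 µm.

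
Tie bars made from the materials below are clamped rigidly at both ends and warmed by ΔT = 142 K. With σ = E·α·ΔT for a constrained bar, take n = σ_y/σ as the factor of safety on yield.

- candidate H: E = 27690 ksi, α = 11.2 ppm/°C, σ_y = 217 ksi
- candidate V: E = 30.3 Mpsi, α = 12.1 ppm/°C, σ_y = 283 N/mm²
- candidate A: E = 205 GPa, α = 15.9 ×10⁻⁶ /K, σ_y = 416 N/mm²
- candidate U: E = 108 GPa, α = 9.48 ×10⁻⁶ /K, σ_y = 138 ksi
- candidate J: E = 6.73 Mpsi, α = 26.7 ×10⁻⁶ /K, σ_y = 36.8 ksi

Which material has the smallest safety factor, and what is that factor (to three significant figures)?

candidate V, n = 0.788

With everything in SI (GPa, ×10⁻⁶/K, MPa):
  candidate H: E = 190.9, α = 11.2, σ_y = 1496 → σ = 304 MPa, n = 4.93
  candidate V: E = 208.9, α = 12.1, σ_y = 283.0 → σ = 359 MPa, n = 0.788
  candidate A: E = 205.0, α = 15.9, σ_y = 416.0 → σ = 463 MPa, n = 0.899
  candidate U: E = 108.0, α = 9.48, σ_y = 951.5 → σ = 145 MPa, n = 6.54
  candidate J: E = 46.40, α = 26.7, σ_y = 253.7 → σ = 176 MPa, n = 1.44
The minimum is candidate V at n = 0.788.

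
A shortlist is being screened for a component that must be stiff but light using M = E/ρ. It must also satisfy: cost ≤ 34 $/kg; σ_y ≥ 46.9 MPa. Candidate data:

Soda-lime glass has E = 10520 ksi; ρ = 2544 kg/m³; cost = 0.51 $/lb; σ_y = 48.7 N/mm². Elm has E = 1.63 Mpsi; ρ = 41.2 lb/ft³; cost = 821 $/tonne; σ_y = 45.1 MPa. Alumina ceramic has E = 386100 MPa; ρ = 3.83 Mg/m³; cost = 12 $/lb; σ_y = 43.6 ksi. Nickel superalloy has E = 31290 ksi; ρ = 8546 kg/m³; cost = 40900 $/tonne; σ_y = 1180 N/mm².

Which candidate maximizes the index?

Screen on constraints: cost ≤ 34 $/kg; σ_y ≥ 46.9 MPa. Survivors: soda-lime glass, alumina ceramic.
Convert each candidate to consistent units, then evaluate M:
  soda-lime glass: E = 72.53 GPa, ρ = 2544 kg/m³
  alumina ceramic: E = 386.1 GPa, ρ = 3830 kg/m³
  alumina ceramic: M = 101 MN·m/kg
  soda-lime glass: M = 28.5 MN·m/kg
Highest index: alumina ceramic.

alumina ceramic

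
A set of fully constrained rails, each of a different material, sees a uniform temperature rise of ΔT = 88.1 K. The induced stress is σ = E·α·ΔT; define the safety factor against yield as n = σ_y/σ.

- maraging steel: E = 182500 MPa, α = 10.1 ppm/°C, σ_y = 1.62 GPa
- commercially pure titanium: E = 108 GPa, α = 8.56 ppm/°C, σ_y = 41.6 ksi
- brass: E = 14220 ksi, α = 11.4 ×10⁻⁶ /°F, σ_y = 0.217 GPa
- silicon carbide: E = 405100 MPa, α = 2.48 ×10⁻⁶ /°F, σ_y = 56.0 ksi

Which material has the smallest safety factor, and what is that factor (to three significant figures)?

brass, n = 1.22

Converting E to GPa, α to ×10⁻⁶/K, σ_y to MPa, then σ and n for each:
  maraging steel: E = 182.5, α = 10.1, σ_y = 1620 → σ = 162 MPa, n = 9.98
  commercially pure titanium: E = 108.0, α = 8.56, σ_y = 286.8 → σ = 81.4 MPa, n = 3.52
  brass: E = 98.04, α = 20.5, σ_y = 217.0 → σ = 177 MPa, n = 1.22
  silicon carbide: E = 405.1, α = 4.46, σ_y = 386.1 → σ = 159 MPa, n = 2.42
Smallest n: brass with n = 1.22.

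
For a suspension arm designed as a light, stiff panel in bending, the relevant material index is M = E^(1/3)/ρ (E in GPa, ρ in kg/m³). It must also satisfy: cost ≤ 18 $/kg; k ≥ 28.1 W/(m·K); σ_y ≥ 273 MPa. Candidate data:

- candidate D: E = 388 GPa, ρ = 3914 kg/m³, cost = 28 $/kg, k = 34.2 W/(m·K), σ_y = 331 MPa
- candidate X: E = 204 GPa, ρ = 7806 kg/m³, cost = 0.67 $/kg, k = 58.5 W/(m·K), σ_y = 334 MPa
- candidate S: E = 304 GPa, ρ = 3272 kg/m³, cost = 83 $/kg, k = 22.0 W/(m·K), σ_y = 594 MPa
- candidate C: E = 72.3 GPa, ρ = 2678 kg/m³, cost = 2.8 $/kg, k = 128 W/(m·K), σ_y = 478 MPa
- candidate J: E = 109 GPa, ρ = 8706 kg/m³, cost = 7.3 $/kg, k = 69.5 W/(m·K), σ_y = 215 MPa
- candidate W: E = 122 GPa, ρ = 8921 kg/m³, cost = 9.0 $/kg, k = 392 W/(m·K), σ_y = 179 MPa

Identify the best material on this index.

candidate C

Screen on constraints: cost ≤ 18 $/kg; k ≥ 28.1 W/(m·K); σ_y ≥ 273 MPa. Survivors: candidate X, candidate C.
Computing M directly (units already consistent):
  candidate C: M = 1.56×10⁻³
  candidate X: M = 0.754×10⁻³
Candidate C ranks first.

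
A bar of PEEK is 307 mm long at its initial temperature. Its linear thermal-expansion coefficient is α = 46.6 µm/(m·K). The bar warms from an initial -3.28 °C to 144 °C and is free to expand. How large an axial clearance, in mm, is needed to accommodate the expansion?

ΔT = 144 − (-3.28) = 147.3 K.
ΔL = α·L₀·ΔT = 46.6×10⁻⁶ × 307 mm × 147.3 K = 2.11 mm.

2.11 mm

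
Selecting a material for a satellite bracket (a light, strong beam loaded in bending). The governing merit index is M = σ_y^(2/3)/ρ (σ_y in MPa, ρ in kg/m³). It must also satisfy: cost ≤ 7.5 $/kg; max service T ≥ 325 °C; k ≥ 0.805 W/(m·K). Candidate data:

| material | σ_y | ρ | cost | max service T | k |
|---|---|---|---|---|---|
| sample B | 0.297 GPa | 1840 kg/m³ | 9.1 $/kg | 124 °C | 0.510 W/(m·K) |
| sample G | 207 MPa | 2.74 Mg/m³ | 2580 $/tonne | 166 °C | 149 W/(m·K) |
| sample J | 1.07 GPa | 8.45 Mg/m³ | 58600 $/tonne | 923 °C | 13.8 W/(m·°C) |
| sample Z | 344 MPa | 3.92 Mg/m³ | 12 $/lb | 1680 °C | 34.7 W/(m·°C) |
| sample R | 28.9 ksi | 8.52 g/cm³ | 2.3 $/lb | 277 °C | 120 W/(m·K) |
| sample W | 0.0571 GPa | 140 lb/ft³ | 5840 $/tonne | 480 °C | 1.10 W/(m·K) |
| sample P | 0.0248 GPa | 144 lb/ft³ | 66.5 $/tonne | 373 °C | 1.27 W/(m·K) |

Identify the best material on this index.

Screen on constraints: cost ≤ 7.5 $/kg; max service T ≥ 325 °C; k ≥ 0.805 W/(m·K). Survivors: sample W, sample P.
In SI units:
  sample W: σ_y = 57.10 MPa, ρ = 2243 kg/m³
  sample P: σ_y = 24.80 MPa, ρ = 2307 kg/m³
  sample W: M = 6.61×10⁻³
  sample P: M = 3.69×10⁻³
Sample W ranks first.

sample W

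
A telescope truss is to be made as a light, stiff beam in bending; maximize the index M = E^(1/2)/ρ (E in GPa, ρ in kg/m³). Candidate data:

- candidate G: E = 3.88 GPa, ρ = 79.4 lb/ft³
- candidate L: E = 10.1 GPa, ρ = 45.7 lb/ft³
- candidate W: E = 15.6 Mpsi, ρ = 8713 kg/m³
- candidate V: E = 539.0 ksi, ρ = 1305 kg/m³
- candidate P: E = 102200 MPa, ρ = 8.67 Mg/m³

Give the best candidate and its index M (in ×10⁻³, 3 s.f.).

Normalizing units and computing the index:
  candidate G: E = 3.880 GPa, ρ = 1272 kg/m³
  candidate L: E = 10.10 GPa, ρ = 732.0 kg/m³
  candidate W: E = 107.6 GPa, ρ = 8713 kg/m³
  candidate V: E = 3.716 GPa, ρ = 1305 kg/m³
  candidate P: E = 102.2 GPa, ρ = 8670 kg/m³
  candidate L: M = 4.34×10⁻³
  candidate G: M = 1.55×10⁻³
  candidate V: M = 1.48×10⁻³
  candidate W: M = 1.19×10⁻³
  candidate P: M = 1.17×10⁻³
The maximum is for candidate L.

candidate L, M = 4.34×10⁻³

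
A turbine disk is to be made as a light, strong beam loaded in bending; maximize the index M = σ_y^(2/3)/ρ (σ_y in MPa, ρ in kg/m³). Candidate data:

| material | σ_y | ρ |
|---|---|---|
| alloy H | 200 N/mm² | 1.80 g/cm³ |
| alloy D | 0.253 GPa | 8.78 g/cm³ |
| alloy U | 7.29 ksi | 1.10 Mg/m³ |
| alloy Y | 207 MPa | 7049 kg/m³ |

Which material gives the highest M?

In SI units:
  alloy H: σ_y = 200.0 MPa, ρ = 1800 kg/m³
  alloy D: σ_y = 253.0 MPa, ρ = 8780 kg/m³
  alloy U: σ_y = 50.26 MPa, ρ = 1100 kg/m³
  alloy Y: σ_y = 207.0 MPa, ρ = 7049 kg/m³
  alloy H: M = 19.0×10⁻³
  alloy U: M = 12.4×10⁻³
  alloy Y: M = 4.96×10⁻³
  alloy D: M = 4.56×10⁻³
Alloy H has the largest M.

alloy H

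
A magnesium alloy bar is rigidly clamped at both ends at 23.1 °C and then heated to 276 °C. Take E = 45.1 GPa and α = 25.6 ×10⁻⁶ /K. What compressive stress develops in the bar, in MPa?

292 MPa

ΔT = 252.9 K. Constrained thermal stress σ = E·α·ΔT = 45.10×10³ MPa × 25.6×10⁻⁶ × 252.9 = 292 MPa (compressive).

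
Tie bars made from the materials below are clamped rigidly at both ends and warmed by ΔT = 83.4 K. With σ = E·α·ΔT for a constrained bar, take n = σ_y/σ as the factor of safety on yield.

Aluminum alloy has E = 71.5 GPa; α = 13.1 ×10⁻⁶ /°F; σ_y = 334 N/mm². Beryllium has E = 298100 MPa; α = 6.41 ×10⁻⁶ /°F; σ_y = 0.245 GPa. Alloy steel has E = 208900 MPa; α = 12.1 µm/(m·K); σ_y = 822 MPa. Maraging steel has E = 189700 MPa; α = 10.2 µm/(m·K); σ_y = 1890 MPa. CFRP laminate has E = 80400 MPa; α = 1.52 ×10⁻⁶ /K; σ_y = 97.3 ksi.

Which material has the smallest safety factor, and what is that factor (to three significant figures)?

beryllium, n = 0.854

Converting E to GPa, α to ×10⁻⁶/K, σ_y to MPa, then σ and n for each:
  aluminum alloy: E = 71.50, α = 23.6, σ_y = 334.0 → σ = 141 MPa, n = 2.38
  beryllium: E = 298.1, α = 11.5, σ_y = 245.0 → σ = 287 MPa, n = 0.854
  alloy steel: E = 208.9, α = 12.1, σ_y = 822.0 → σ = 211 MPa, n = 3.90
  maraging steel: E = 189.7, α = 10.2, σ_y = 1890 → σ = 161 MPa, n = 11.7
  CFRP laminate: E = 80.40, α = 1.52, σ_y = 670.9 → σ = 10.2 MPa, n = 65.8
Smallest n: beryllium with n = 0.854.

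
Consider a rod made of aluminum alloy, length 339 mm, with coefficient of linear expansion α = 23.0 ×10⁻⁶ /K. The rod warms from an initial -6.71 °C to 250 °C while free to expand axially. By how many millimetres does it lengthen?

2.00 mm

ΔT = 250 − (-6.71) = 256.7 K.
ΔL = α·L₀·ΔT = 23.0×10⁻⁶ × 339 mm × 256.7 K = 2.00 mm.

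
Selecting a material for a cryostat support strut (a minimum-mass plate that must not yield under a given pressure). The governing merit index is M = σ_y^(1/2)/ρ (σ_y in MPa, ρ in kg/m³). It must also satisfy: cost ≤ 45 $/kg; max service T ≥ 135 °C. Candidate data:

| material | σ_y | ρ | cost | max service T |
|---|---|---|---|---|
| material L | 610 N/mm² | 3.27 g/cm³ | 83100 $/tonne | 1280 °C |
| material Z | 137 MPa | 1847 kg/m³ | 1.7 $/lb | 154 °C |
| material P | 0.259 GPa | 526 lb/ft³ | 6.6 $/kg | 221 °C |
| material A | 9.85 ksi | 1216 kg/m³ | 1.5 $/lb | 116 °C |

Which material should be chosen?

material Z

Screen on constraints: cost ≤ 45 $/kg; max service T ≥ 135 °C. Survivors: material Z, material P.
Convert each candidate to consistent units, then evaluate M:
  material Z: σ_y = 137.0 MPa, ρ = 1847 kg/m³
  material P: σ_y = 259.0 MPa, ρ = 8426 kg/m³
  material Z: M = 6.34×10⁻³
  material P: M = 1.91×10⁻³
Material Z ranks first.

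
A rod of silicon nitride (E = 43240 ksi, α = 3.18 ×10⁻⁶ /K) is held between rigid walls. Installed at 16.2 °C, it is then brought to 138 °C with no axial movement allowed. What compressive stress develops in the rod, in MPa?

115 MPa

E = 43240 ksi = 298.1 GPa.
ΔT = 121.8 K. Constrained thermal stress σ = E·α·ΔT = 298.1×10³ MPa × 3.18×10⁻⁶ × 121.8 = 115 MPa (compressive).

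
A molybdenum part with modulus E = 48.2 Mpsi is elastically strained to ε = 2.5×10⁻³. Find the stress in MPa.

831 MPa

E = 48.2 Mpsi = 332.3 GPa.
σ = E·ε = 332300 MPa × 2.5×10⁻³ = 831 MPa.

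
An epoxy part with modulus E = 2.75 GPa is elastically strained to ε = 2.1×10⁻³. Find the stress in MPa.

5.77 MPa

σ = E·ε = 2750 MPa × 2.1×10⁻³ = 5.77 MPa.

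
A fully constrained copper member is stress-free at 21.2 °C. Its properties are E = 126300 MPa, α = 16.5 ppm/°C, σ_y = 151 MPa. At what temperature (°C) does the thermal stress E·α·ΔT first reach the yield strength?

E = 126300 MPa = 126.3 GPa.
E·α·ΔT = 151.0 MPa ⇒ ΔT = 151.0 / (126.3×10³ × 16.5×10⁻⁶) = 72.46 K.
T = 21.2 + 72.46 = 93.66 °C.

93.7 °C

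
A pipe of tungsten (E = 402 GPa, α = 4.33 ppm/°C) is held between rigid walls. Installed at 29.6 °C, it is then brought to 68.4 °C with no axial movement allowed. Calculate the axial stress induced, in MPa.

ΔT = 38.80 K. Constrained thermal stress σ = E·α·ΔT = 402.0×10³ MPa × 4.33×10⁻⁶ × 38.80 = 67.5 MPa (compressive).

67.5 MPa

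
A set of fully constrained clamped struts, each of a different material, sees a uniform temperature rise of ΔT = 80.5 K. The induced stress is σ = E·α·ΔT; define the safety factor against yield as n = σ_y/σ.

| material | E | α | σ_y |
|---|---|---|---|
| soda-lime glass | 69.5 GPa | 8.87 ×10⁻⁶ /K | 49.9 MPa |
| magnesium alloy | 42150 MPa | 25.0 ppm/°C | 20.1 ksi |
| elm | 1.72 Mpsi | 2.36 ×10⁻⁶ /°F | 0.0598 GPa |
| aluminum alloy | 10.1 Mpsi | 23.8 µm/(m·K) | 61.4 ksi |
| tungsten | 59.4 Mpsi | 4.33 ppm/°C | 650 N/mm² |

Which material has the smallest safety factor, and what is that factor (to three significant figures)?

soda-lime glass, n = 1.01

Converting E to GPa, α to ×10⁻⁶/K, σ_y to MPa, then σ and n for each:
  soda-lime glass: E = 69.50, α = 8.87, σ_y = 49.90 → σ = 49.6 MPa, n = 1.01
  magnesium alloy: E = 42.15, α = 25.0, σ_y = 138.6 → σ = 84.8 MPa, n = 1.63
  elm: E = 11.86, α = 4.25, σ_y = 59.80 → σ = 4.06 MPa, n = 14.7
  aluminum alloy: E = 69.64, α = 23.8, σ_y = 423.3 → σ = 133 MPa, n = 3.17
  tungsten: E = 409.5, α = 4.33, σ_y = 650.0 → σ = 143 MPa, n = 4.55
The minimum is soda-lime glass at n = 1.01.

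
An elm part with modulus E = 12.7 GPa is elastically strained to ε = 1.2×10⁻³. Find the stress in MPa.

15.2 MPa

σ = E·ε = 12700 MPa × 1.2×10⁻³ = 15.2 MPa.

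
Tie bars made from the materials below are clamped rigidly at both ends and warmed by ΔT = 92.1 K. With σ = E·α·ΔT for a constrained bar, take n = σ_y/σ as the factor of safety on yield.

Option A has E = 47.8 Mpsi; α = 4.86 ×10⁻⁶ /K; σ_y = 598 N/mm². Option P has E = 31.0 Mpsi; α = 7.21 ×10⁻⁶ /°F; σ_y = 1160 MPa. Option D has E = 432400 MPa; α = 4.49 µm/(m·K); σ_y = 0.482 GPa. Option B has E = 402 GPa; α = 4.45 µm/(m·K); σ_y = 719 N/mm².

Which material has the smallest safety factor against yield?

option D

With everything in SI (GPa, ×10⁻⁶/K, MPa):
  option A: E = 329.6, α = 4.86, σ_y = 598.0 → σ = 148 MPa, n = 4.05
  option P: E = 213.7, α = 13.0, σ_y = 1160 → σ = 255 MPa, n = 4.54
  option D: E = 432.4, α = 4.49, σ_y = 482.0 → σ = 179 MPa, n = 2.70
  option B: E = 402.0, α = 4.45, σ_y = 719.0 → σ = 165 MPa, n = 4.36
The minimum is option D at n = 2.70.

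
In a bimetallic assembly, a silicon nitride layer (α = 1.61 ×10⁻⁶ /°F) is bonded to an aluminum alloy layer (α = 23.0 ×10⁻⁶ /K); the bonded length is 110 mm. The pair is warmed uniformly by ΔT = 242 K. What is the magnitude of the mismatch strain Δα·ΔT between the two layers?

4.86×10⁻³

silicon nitride: α = 1.61×10⁻⁶/°F × 9/5 = 2.90×10⁻⁶/K.
Δα = |2.90 − 23.0|×10⁻⁶/K = 20.1×10⁻⁶/K.
Mismatch strain = Δα·ΔT = 20.1×10⁻⁶ × 242.0 = 4.86×10⁻³.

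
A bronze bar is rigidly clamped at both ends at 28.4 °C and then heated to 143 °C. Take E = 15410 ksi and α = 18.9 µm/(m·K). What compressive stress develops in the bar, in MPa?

E = 15410 ksi = 106.2 GPa.
ΔT = 114.6 K. Constrained thermal stress σ = E·α·ΔT = 106.2×10³ MPa × 18.9×10⁻⁶ × 114.6 = 230 MPa (compressive).

230 MPa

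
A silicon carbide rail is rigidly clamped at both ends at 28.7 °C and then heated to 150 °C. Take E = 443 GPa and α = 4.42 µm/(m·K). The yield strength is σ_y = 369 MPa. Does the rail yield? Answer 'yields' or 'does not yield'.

ΔT = 121.3 K. Constrained thermal stress σ = E·α·ΔT = 443.0×10³ MPa × 4.42×10⁻⁶ × 121.3 = 238 MPa (compressive).
Compare to σ_y = 369 MPa: σ < σ_y, so it does not yield.

does not yield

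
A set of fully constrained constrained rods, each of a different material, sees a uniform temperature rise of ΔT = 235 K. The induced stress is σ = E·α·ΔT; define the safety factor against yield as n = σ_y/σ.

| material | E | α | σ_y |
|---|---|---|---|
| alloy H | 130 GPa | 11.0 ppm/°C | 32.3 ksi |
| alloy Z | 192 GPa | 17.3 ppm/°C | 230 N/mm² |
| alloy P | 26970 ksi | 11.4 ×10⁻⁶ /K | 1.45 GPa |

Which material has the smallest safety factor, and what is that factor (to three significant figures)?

In consistent units (E in GPa, α in ×10⁻⁶/K, σ_y in MPa):
  alloy H: E = 130.0, α = 11.0, σ_y = 222.7 → σ = 336 MPa, n = 0.663
  alloy Z: E = 192.0, α = 17.3, σ_y = 230.0 → σ = 781 MPa, n = 0.295
  alloy P: E = 186.0, α = 11.4, σ_y = 1450 → σ = 498 MPa, n = 2.91
The minimum is alloy Z at n = 0.295.

alloy Z, n = 0.295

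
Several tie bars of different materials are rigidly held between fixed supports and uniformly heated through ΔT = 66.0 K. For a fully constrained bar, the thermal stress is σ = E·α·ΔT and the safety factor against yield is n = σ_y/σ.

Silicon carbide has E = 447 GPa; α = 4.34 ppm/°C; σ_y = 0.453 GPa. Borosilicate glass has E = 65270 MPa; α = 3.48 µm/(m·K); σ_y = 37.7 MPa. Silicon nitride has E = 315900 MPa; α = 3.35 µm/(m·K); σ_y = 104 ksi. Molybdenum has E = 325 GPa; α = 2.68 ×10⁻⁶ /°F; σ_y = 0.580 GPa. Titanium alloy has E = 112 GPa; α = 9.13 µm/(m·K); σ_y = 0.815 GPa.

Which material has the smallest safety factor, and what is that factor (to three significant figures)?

Per material, after unit conversion:
  silicon carbide: E = 447.0, α = 4.34, σ_y = 453.0 → σ = 128 MPa, n = 3.54
  borosilicate glass: E = 65.27, α = 3.48, σ_y = 37.70 → σ = 15.0 MPa, n = 2.51
  silicon nitride: E = 315.9, α = 3.35, σ_y = 717.1 → σ = 69.8 MPa, n = 10.3
  molybdenum: E = 325.0, α = 4.82, σ_y = 580.0 → σ = 103 MPa, n = 5.61
  titanium alloy: E = 112.0, α = 9.13, σ_y = 815.0 → σ = 67.5 MPa, n = 12.1
Smallest n: borosilicate glass with n = 2.51.

borosilicate glass, n = 2.51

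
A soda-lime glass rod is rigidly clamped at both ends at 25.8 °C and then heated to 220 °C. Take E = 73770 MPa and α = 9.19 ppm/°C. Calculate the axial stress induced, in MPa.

E = 73770 MPa = 73.77 GPa.
ΔT = 194.2 K. Constrained thermal stress σ = E·α·ΔT = 73.77×10³ MPa × 9.19×10⁻⁶ × 194.2 = 132 MPa (compressive).

132 MPa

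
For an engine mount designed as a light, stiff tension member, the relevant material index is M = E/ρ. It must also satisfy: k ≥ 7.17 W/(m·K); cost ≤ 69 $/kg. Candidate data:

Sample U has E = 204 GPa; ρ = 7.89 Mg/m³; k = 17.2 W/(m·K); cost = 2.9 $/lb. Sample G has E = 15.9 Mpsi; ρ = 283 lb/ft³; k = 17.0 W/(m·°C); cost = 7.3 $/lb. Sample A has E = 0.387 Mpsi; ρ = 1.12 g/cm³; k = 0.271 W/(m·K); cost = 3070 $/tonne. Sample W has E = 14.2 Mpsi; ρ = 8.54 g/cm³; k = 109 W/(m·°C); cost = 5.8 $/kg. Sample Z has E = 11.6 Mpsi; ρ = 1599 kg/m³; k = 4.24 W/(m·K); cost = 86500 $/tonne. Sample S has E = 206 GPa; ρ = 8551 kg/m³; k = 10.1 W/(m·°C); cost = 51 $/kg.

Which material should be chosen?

Screen on constraints: k ≥ 7.17 W/(m·K); cost ≤ 69 $/kg. Survivors: sample U, sample G, sample W, sample S.
Putting every candidate on a common basis:
  sample U: E = 204.0 GPa, ρ = 7890 kg/m³
  sample G: E = 109.6 GPa, ρ = 4533 kg/m³
  sample W: E = 97.91 GPa, ρ = 8540 kg/m³
  sample S: E = 206.0 GPa, ρ = 8551 kg/m³
  sample U: M = 25.9 MN·m/kg
  sample G: M = 24.2 MN·m/kg
  sample S: M = 24.1 MN·m/kg
  sample W: M = 11.5 MN·m/kg
Sample U ranks first.

sample U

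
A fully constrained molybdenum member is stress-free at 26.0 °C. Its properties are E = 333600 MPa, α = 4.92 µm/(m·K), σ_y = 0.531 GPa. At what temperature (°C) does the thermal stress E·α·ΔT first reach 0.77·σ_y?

E = 333600 MPa = 333.6 GPa.
σ_y = 0.531 GPa = 531.0 MPa.
E·α·ΔT = 408.9 MPa ⇒ ΔT = 408.9 / (333.6×10³ × 4.92×10⁻⁶) = 249.1 K.
T = 26.0 + 249.1 = 275.1 °C.

275 °C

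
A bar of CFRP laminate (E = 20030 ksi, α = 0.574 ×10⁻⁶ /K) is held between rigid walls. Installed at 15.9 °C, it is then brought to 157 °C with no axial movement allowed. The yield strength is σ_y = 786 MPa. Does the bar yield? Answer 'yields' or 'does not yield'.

does not yield

E = 20030 ksi = 138.1 GPa.
ΔT = 141.1 K. Constrained thermal stress σ = E·α·ΔT = 138.1×10³ MPa × 0.574×10⁻⁶ × 141.1 = 11.2 MPa (compressive).
Compare to σ_y = 786 MPa: σ < σ_y, so it does not yield.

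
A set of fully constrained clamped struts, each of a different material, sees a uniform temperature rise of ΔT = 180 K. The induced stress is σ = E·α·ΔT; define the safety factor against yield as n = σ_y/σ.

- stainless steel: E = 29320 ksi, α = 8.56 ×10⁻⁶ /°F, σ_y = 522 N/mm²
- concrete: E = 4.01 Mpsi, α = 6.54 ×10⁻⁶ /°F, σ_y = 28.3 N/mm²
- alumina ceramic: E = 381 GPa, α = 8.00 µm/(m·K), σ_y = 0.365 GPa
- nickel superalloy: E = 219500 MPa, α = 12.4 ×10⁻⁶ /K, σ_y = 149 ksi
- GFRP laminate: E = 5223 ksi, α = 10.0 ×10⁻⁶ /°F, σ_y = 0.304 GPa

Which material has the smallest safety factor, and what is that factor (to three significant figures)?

concrete, n = 0.483

Per material, after unit conversion:
  stainless steel: E = 202.2, α = 15.4, σ_y = 522.0 → σ = 561 MPa, n = 0.931
  concrete: E = 27.65, α = 11.8, σ_y = 28.30 → σ = 58.6 MPa, n = 0.483
  alumina ceramic: E = 381.0, α = 8.00, σ_y = 365.0 → σ = 549 MPa, n = 0.665
  nickel superalloy: E = 219.5, α = 12.4, σ_y = 1027 → σ = 490 MPa, n = 2.10
  GFRP laminate: E = 36.01, α = 18.0, σ_y = 304.0 → σ = 117 MPa, n = 2.61
Smallest n: concrete with n = 0.483.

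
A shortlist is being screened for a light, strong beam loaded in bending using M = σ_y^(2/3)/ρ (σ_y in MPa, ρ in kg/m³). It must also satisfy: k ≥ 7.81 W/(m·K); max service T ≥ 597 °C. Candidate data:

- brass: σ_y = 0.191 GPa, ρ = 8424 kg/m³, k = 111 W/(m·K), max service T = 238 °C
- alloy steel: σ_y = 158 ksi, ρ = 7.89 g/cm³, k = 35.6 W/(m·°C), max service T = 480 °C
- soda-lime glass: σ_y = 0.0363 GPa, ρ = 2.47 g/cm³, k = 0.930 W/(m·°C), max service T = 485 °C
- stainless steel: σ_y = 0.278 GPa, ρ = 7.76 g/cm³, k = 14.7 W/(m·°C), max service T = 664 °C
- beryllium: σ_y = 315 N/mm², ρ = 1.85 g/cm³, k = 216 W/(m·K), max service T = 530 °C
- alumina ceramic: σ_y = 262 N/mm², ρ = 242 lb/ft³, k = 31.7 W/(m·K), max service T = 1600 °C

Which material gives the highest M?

Screen on constraints: k ≥ 7.81 W/(m·K); max service T ≥ 597 °C. Survivors: stainless steel, alumina ceramic.
Normalizing units and computing the index:
  stainless steel: σ_y = 278.0 MPa, ρ = 7760 kg/m³
  alumina ceramic: σ_y = 262.0 MPa, ρ = 3876 kg/m³
  alumina ceramic: M = 10.6×10⁻³
  stainless steel: M = 5.49×10⁻³
The maximum is for alumina ceramic.

alumina ceramic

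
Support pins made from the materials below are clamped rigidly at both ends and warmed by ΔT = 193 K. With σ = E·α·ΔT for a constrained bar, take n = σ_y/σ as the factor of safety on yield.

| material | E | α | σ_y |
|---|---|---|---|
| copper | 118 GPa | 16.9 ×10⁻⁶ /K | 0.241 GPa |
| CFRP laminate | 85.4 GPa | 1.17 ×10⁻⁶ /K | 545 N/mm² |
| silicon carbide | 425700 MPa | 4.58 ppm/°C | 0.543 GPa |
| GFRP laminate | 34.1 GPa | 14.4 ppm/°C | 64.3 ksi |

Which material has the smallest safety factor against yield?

copper

Per material, after unit conversion:
  copper: E = 118.0, α = 16.9, σ_y = 241.0 → σ = 385 MPa, n = 0.626
  CFRP laminate: E = 85.40, α = 1.17, σ_y = 545.0 → σ = 19.3 MPa, n = 28.3
  silicon carbide: E = 425.7, α = 4.58, σ_y = 543.0 → σ = 376 MPa, n = 1.44
  GFRP laminate: E = 34.10, α = 14.4, σ_y = 443.3 → σ = 94.8 MPa, n = 4.68
Smallest n: copper with n = 0.626.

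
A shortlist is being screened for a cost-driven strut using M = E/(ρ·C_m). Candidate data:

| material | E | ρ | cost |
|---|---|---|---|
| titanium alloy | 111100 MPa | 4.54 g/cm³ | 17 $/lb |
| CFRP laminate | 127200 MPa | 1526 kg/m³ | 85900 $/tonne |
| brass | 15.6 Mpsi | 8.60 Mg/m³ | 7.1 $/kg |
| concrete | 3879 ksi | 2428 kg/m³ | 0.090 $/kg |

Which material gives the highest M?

concrete

Convert each candidate to consistent units, then evaluate M:
  titanium alloy: E = 111.1 GPa, ρ = 4540 kg/m³, cost = 37.48 $/kg
  CFRP laminate: E = 127.2 GPa, ρ = 1526 kg/m³, cost = 85.90 $/kg
  brass: E = 107.6 GPa, ρ = 8600 kg/m³, cost = 7.100 $/kg
  concrete: E = 26.74 GPa, ρ = 2428 kg/m³, cost = 0.09000 $/kg
  concrete: M = 122 MN·m per $
  brass: M = 1.76 MN·m per $
  CFRP laminate: M = 0.970 MN·m per $
  titanium alloy: M = 0.653 MN·m per $
Concrete ranks first.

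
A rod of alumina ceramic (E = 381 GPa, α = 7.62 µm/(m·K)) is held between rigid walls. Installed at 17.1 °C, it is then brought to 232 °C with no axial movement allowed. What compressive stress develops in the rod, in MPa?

624 MPa

ΔT = 214.9 K. Constrained thermal stress σ = E·α·ΔT = 381.0×10³ MPa × 7.62×10⁻⁶ × 214.9 = 624 MPa (compressive).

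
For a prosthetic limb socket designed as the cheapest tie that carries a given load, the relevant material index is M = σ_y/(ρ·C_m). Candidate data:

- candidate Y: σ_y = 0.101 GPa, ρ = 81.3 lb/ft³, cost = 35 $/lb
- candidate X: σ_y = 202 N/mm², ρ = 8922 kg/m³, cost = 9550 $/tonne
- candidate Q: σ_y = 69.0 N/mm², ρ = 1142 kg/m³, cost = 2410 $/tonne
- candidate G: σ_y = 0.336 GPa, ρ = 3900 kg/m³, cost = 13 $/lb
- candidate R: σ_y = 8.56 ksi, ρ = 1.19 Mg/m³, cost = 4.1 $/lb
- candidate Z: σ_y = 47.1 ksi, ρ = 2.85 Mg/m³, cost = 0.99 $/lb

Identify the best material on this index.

candidate Z

Putting every candidate on a common basis:
  candidate Y: σ_y = 101.0 MPa, ρ = 1302 kg/m³, cost = 77.16 $/kg
  candidate X: σ_y = 202.0 MPa, ρ = 8922 kg/m³, cost = 9.550 $/kg
  candidate Q: σ_y = 69.00 MPa, ρ = 1142 kg/m³, cost = 2.410 $/kg
  candidate G: σ_y = 336.0 MPa, ρ = 3900 kg/m³, cost = 28.66 $/kg
  candidate R: σ_y = 59.02 MPa, ρ = 1190 kg/m³, cost = 9.039 $/kg
  candidate Z: σ_y = 324.7 MPa, ρ = 2850 kg/m³, cost = 2.183 $/kg
  candidate Z: M = 52.2 kN·m per $
  candidate Q: M = 25.1 kN·m per $
  candidate R: M = 5.49 kN·m per $
  candidate G: M = 3.01 kN·m per $
  candidate X: M = 2.37 kN·m per $
  candidate Y: M = 1.01 kN·m per $
Highest index: candidate Z.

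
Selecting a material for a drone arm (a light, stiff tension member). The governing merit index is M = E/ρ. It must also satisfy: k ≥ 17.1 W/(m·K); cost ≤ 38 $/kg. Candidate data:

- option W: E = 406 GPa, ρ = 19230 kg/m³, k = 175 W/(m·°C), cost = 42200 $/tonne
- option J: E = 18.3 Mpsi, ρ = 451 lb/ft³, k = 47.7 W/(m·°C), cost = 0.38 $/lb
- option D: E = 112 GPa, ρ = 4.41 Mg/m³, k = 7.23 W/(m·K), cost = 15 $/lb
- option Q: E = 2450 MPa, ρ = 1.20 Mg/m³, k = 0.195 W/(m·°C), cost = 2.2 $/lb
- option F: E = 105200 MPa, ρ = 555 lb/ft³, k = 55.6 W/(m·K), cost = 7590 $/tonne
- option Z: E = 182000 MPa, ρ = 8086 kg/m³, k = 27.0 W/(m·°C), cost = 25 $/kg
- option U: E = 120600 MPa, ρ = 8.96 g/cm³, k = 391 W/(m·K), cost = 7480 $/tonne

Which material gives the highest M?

Screen on constraints: k ≥ 17.1 W/(m·K); cost ≤ 38 $/kg. Survivors: option J, option F, option Z, option U.
Convert each candidate to consistent units, then evaluate M:
  option J: E = 126.2 GPa, ρ = 7224 kg/m³
  option F: E = 105.2 GPa, ρ = 8890 kg/m³
  option Z: E = 182.0 GPa, ρ = 8086 kg/m³
  option U: E = 120.6 GPa, ρ = 8960 kg/m³
  option Z: M = 22.5 MN·m/kg
  option J: M = 17.5 MN·m/kg
  option U: M = 13.5 MN·m/kg
  option F: M = 11.8 MN·m/kg
The maximum is for option Z.

option Z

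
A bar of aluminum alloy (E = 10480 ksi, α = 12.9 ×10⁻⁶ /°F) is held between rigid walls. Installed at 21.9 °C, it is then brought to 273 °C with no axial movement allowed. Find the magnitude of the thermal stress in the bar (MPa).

421 MPa

E = 10480 ksi = 72.26 GPa.
α = 12.9×10⁻⁶/°F × 9/5 = 23.2×10⁻⁶/K.
ΔT = 251.1 K. Constrained thermal stress σ = E·α·ΔT = 72.26×10³ MPa × 23.2×10⁻⁶ × 251.1 = 421 MPa (compressive).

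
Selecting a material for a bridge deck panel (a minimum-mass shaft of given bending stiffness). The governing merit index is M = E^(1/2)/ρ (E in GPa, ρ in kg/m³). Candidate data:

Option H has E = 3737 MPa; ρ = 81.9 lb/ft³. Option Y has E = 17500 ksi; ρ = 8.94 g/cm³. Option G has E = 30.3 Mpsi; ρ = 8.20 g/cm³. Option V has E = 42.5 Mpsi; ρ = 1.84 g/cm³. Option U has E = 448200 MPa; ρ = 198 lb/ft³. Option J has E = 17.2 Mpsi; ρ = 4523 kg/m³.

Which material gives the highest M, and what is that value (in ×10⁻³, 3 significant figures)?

Putting every candidate on a common basis:
  option H: E = 3.737 GPa, ρ = 1312 kg/m³
  option Y: E = 120.7 GPa, ρ = 8940 kg/m³
  option G: E = 208.9 GPa, ρ = 8200 kg/m³
  option V: E = 293.0 GPa, ρ = 1840 kg/m³
  option U: E = 448.2 GPa, ρ = 3172 kg/m³
  option J: E = 118.6 GPa, ρ = 4523 kg/m³
  option V: M = 9.30×10⁻³
  option U: M = 6.67×10⁻³
  option J: M = 2.41×10⁻³
  option G: M = 1.76×10⁻³
  option H: M = 1.47×10⁻³
  option Y: M = 1.23×10⁻³
Highest index: option V.

option V, M = 9.30×10⁻³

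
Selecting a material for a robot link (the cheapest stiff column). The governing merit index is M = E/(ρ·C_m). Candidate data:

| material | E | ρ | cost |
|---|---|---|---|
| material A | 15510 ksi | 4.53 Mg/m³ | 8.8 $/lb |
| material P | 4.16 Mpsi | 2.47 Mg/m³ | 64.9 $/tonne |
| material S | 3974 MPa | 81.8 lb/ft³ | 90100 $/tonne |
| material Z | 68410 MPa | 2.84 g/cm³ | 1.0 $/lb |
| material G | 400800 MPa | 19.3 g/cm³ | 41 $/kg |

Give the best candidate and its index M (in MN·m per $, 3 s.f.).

In SI units:
  material A: E = 106.9 GPa, ρ = 4530 kg/m³, cost = 19.40 $/kg
  material P: E = 28.68 GPa, ρ = 2470 kg/m³, cost = 0.06490 $/kg
  material S: E = 3.974 GPa, ρ = 1310 kg/m³, cost = 90.10 $/kg
  material Z: E = 68.41 GPa, ρ = 2840 kg/m³, cost = 2.205 $/kg
  material G: E = 400.8 GPa, ρ = 19300 kg/m³, cost = 41.00 $/kg
  material P: M = 179 MN·m per $
  material Z: M = 10.9 MN·m per $
  material A: M = 1.22 MN·m per $
  material G: M = 0.507 MN·m per $
  material S: M = 0.0337 MN·m per $
Highest index: material P.

material P, M = 179 MN·m per $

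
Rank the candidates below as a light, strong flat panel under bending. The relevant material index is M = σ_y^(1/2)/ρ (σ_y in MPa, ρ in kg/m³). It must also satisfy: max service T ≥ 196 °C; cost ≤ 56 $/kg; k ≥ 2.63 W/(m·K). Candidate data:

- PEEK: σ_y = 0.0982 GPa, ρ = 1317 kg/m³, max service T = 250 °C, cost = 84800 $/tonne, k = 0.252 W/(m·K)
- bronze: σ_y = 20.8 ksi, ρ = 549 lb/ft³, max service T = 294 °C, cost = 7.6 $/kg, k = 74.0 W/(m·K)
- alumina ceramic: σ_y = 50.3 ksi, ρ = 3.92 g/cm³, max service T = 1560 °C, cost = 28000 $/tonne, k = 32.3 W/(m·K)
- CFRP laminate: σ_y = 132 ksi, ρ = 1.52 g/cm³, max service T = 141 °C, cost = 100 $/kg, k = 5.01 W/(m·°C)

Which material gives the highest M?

Screen on constraints: max service T ≥ 196 °C; cost ≤ 56 $/kg; k ≥ 2.63 W/(m·K). Survivors: bronze, alumina ceramic.
Putting every candidate on a common basis:
  bronze: σ_y = 143.4 MPa, ρ = 8794 kg/m³
  alumina ceramic: σ_y = 346.8 MPa, ρ = 3920 kg/m³
  alumina ceramic: M = 4.75×10⁻³
  bronze: M = 1.36×10⁻³
Alumina ceramic has the largest M.

alumina ceramic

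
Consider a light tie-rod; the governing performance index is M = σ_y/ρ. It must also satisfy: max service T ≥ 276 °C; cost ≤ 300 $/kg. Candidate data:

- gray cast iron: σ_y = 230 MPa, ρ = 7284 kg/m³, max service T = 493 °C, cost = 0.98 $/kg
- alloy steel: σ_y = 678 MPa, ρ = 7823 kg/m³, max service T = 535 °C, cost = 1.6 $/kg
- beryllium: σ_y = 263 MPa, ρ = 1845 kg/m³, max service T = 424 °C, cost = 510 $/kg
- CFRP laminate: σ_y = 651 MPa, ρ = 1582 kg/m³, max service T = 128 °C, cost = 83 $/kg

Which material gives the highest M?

alloy steel

Screen on constraints: max service T ≥ 276 °C; cost ≤ 300 $/kg. Survivors: gray cast iron, alloy steel.
Per-candidate index values:
  alloy steel: M = 86.7 kN·m/kg
  gray cast iron: M = 31.6 kN·m/kg
Alloy steel has the largest M.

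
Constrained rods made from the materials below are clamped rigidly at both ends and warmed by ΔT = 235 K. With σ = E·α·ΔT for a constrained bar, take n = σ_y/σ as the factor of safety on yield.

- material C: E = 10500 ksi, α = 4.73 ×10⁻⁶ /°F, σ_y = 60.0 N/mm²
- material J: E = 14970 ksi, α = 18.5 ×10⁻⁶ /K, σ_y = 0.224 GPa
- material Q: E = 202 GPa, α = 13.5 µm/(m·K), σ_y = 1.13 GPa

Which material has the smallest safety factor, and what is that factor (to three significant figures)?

material C, n = 0.414

Converting E to GPa, α to ×10⁻⁶/K, σ_y to MPa, then σ and n for each:
  material C: E = 72.39, α = 8.51, σ_y = 60.00 → σ = 145 MPa, n = 0.414
  material J: E = 103.2, α = 18.5, σ_y = 224.0 → σ = 449 MPa, n = 0.499
  material Q: E = 202.0, α = 13.5, σ_y = 1130 → σ = 641 MPa, n = 1.76
The minimum is material C at n = 0.414.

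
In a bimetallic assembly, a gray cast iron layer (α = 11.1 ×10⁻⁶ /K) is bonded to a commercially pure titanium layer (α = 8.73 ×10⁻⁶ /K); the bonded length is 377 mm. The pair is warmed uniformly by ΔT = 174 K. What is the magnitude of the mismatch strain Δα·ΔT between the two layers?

Δα = |11.1 − 8.73|×10⁻⁶/K = 2.37×10⁻⁶/K.
Mismatch strain = Δα·ΔT = 2.37×10⁻⁶ × 174.0 = 4.12×10⁻⁴.

4.12×10⁻⁴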